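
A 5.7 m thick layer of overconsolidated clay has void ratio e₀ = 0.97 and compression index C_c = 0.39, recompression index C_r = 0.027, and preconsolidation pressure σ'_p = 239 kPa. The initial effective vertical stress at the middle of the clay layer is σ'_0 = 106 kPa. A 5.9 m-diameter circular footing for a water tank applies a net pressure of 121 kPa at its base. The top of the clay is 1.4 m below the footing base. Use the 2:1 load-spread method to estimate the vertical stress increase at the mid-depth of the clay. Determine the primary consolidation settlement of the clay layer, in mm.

S_c ≈ 11.1 mm

Mid-depth of clay below the footing base: z = 1.4 + 5.7/2 = 4.25 m.
Stress increase at mid-clay by the 2:1 spreading method:
Δσ ≈ qD²/(D+z)² = 121×5.9²/(5.9+4.25)² = 40.884 kPa
Final effective stress: σ'_f = 106 + 40.884 = 146.88 kPa.
σ'_f = 146.88 ≤ σ'_p = 239 kPa, so the clay remains overconsolidated and only the recompression index applies:
S_c = C_r·H/(1+e₀)·log₁₀(σ'_f/σ'_0) = 0.027×5.7/1.97×log₁₀(146.88/106)
    = 0.078122 × 0.14166 = 0.01107 m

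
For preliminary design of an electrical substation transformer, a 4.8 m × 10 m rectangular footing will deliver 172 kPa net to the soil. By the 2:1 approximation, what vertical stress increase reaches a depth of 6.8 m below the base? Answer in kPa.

Δσ_z ≈ 42.4 kPa

By the 2:1 method the load spreads at 1 horizontal : 2 vertical, so at depth z the loaded area has grown by z in each plan dimension:
Δσ = qBL/((B+z)(L+z)) = 172×4.8×10/((4.8+6.8)(10+6.8)) = 42.365 kPa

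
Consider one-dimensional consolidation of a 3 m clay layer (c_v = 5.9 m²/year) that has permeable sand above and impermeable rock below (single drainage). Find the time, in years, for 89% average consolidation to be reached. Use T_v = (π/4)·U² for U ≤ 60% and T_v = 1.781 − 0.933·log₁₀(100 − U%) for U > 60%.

Drainage path length: H_d = H = 3 m (single drainage).
U > 60%: T_v = 1.781 − 0.933·log₁₀(100 − 89) = 0.80938.
t = T_v·H_d²/c_v = 0.80938×3²/5.9 = 1.235 years.

t ≈ 1.23 years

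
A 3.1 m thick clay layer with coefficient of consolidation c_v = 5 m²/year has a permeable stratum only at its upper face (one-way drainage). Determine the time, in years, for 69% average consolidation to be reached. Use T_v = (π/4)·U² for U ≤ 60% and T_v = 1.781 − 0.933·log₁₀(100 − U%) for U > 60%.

Drainage path length: H_d = H = 3.1 m (single drainage).
U > 60%: T_v = 1.781 − 0.933·log₁₀(100 − 69) = 0.38956.
t = T_v·H_d²/c_v = 0.38956×3.1²/5 = 0.7487 years.

t ≈ 0.749 years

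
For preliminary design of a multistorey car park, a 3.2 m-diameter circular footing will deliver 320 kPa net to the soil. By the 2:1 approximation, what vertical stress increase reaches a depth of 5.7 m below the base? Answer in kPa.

Δσ_z ≈ 41.4 kPa

By the 2:1 method the load spreads at 1 horizontal : 2 vertical, so at depth z the loaded area has grown by z in each plan dimension:
Δσ ≈ qD²/(D+z)² = 320×3.2²/(3.2+5.7)² = 41.369 kPa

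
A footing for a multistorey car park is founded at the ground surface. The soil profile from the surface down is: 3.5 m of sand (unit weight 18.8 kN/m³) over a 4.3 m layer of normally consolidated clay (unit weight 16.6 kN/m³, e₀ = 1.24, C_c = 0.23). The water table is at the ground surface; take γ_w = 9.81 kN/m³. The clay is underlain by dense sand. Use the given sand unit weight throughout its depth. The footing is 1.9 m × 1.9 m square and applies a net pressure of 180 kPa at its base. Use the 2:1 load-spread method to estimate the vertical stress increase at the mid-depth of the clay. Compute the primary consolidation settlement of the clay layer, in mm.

Mid-depth of clay below the ground surface: z = 3.5 + 4.3/2 = 5.65 m.
Total vertical stress at mid-clay: σ_v = 18.8×3.5 + 16.6×2.15 = 101.49 kPa.
Pore pressure: u = 9.81×(5.65 − 0) = 55.427 kPa.
Initial effective stress: σ'_0 = σ_v − u = 101.49 − 55.427 = 46.063 kPa.
Stress increase at mid-clay by the 2:1 spreading method:
Δσ = qBL/((B+z)(L+z)) = 180×1.9×1.9/((1.9+5.65)(1.9+5.65)) = 11.4 kPa
Final effective stress: σ'_f = σ'_0 + Δσ = 46.063 + 11.4 = 57.463 kPa.
Normally consolidated clay, so the full stress increment lies on the virgin compression line:
S_c = C_c·H/(1+e₀)·log₁₀(σ'_f/σ'_0) = 0.23×4.3/(1+1.24)×log₁₀(57.463/46.063)
    = 0.44152 × 0.096036 = 0.0424 m

S_c ≈ 42.4 mm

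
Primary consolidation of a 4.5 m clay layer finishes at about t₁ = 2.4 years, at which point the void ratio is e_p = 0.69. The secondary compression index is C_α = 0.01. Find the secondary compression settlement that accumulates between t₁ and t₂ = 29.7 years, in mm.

S_s ≈ 29.1 mm

Secondary compression: S_s = C_α·H/(1+e_p)·log₁₀(t₂/t₁)
S_s = 0.01×4.5/(1+0.69)×log₁₀(29.7/2.4)
    = 0.02663 × 1.093 = 0.02909 m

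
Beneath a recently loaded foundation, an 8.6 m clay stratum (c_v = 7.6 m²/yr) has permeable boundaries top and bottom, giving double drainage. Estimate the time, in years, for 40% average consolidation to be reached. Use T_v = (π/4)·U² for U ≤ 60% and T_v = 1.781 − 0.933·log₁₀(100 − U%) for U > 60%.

Drainage path length: H_d = H/2 = 4.3 m (double drainage).
U ≤ 60%: T_v = (π/4)·U² = (π/4)×0.4² = 0.12566.
t = T_v·H_d²/c_v = 0.12566×4.3²/7.6 = 0.3057 years.

t ≈ 0.306 years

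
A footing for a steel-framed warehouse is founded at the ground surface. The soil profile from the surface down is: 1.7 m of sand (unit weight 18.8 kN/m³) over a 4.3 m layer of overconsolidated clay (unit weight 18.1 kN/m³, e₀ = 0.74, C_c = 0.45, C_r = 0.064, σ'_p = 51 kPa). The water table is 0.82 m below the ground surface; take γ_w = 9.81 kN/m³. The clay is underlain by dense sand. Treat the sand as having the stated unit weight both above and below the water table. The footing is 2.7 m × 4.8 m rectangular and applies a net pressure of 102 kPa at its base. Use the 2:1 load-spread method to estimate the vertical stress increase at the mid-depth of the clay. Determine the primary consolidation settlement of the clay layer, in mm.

Mid-depth of clay below the ground surface: z = 1.7 + 4.3/2 = 3.85 m.
Total vertical stress at mid-clay: σ_v = 18.8×1.7 + 18.1×2.15 = 70.875 kPa.
Pore pressure: u = 9.81×(3.85 − 0.82) = 29.724 kPa.
Initial effective stress: σ'_0 = σ_v − u = 70.875 − 29.724 = 41.151 kPa.
Stress increase at mid-clay by the 2:1 spreading method:
Δσ = qBL/((B+z)(L+z)) = 102×2.7×4.8/((2.7+3.85)(4.8+3.85)) = 23.332 kPa
Final effective stress: σ'_f = 41.151 + 23.332 = 64.483 kPa.
σ'_f = 64.483 > σ'_p = 51 kPa, so the stress path crosses the preconsolidation pressure — recompression up to σ'_p, then virgin compression beyond:
S_c = H/(1+e₀)·[C_r·log₁₀(σ'_p/σ'_0) + C_c·log₁₀(σ'_f/σ'_p)]
    = 4.3/1.74 × [0.064×log₁₀(51/41.151) + 0.45×log₁₀(64.483/51)]
    = 2.4713 × [0.0059641 + 0.045844] = 0.128 m

S_c ≈ 128 mm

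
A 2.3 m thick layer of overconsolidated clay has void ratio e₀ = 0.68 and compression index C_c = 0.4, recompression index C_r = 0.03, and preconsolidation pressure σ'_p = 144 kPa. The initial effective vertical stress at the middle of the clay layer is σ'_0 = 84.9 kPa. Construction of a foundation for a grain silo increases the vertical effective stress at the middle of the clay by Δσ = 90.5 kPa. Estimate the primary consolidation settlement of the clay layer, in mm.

S_c ≈ 56.3 mm

Final effective stress: σ'_f = 84.9 + 90.5 = 175.4 kPa.
σ'_f = 175.4 > σ'_p = 144 kPa, so the stress path crosses the preconsolidation pressure — recompression up to σ'_p, then virgin compression beyond:
S_c = H/(1+e₀)·[C_r·log₁₀(σ'_p/σ'_0) + C_c·log₁₀(σ'_f/σ'_p)]
    = 2.3/1.68 × [0.03×log₁₀(144/84.9) + 0.4×log₁₀(175.4/144)]
    = 1.369 × [0.0068836 + 0.034267] = 0.05634 m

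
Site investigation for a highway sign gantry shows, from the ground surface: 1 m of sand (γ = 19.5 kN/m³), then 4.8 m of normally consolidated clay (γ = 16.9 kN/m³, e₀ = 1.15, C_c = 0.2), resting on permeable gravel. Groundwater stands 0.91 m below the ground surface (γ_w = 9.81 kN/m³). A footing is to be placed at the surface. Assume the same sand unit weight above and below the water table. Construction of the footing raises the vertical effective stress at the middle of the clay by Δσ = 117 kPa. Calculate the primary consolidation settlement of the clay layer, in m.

S_c ≈ 0.282 m

Mid-depth of clay below the ground surface: z = 1 + 4.8/2 = 3.4 m.
Total vertical stress at mid-clay: σ_v = 19.5×1 + 16.9×2.4 = 60.06 kPa.
Pore pressure: u = 9.81×(3.4 − 0.91) = 24.427 kPa.
Initial effective stress: σ'_0 = σ_v − u = 60.06 − 24.427 = 35.633 kPa.
Final effective stress: σ'_f = σ'_0 + Δσ = 35.633 + 117 = 152.63 kPa.
Normally consolidated clay, so the full stress increment lies on the virgin compression line:
S_c = C_c·H/(1+e₀)·log₁₀(σ'_f/σ'_0) = 0.2×4.8/(1+1.15)×log₁₀(152.63/35.633)
    = 0.44651 × 0.63179 = 0.2821 m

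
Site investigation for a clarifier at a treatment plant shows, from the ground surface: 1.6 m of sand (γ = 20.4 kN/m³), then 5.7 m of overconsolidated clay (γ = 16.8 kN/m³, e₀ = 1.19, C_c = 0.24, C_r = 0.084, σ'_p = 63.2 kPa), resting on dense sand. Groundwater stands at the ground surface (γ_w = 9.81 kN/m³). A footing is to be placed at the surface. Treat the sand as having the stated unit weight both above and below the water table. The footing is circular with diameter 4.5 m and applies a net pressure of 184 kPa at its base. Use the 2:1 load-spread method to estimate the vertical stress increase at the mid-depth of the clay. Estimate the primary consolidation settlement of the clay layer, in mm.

Mid-depth of clay below the ground surface: z = 1.6 + 5.7/2 = 4.45 m.
Total vertical stress at mid-clay: σ_v = 20.4×1.6 + 16.8×2.85 = 80.52 kPa.
Pore pressure: u = 9.81×(4.45 − 0) = 43.655 kPa.
Initial effective stress: σ'_0 = σ_v − u = 80.52 − 43.655 = 36.865 kPa.
Stress increase at mid-clay by the 2:1 spreading method:
Δσ ≈ qD²/(D+z)² = 184×4.5²/(4.5+4.45)² = 46.515 kPa
Final effective stress: σ'_f = 36.865 + 46.515 = 83.38 kPa.
σ'_f = 83.38 > σ'_p = 63.2 kPa, so the stress path crosses the preconsolidation pressure — recompression up to σ'_p, then virgin compression beyond:
S_c = H/(1+e₀)·[C_r·log₁₀(σ'_p/σ'_0) + C_c·log₁₀(σ'_f/σ'_p)]
    = 5.7/2.19 × [0.084×log₁₀(63.2/36.865) + 0.24×log₁₀(83.38/63.2)]
    = 2.6027 × [0.019665 + 0.028883] = 0.1264 m

S_c ≈ 126 mm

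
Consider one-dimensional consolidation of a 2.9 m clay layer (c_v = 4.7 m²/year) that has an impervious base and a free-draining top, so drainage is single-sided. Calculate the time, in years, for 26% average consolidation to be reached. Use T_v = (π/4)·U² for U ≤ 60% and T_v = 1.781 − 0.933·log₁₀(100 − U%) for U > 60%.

Drainage path length: H_d = H = 2.9 m (single drainage).
U ≤ 60%: T_v = (π/4)·U² = (π/4)×0.26² = 0.053093.
t = T_v·H_d²/c_v = 0.053093×2.9²/4.7 = 0.095 years.

t ≈ 0.095 years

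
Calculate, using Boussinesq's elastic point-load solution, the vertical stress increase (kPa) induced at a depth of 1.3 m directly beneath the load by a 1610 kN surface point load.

Boussinesq vertical stress below a point load on an elastic half-space:
Δσ_z = 3P/(2πz²) · [1 + (r/z)²]^(−5/2)
r/z = 0/1.3 = 0; [1+(r/z)²]^(−5/2) = 1.
Δσ_z = 3×1610/(2π×1.3²) × 1 = 454.86 × 1 = 454.9 kPa

Δσ_z ≈ 455 kPa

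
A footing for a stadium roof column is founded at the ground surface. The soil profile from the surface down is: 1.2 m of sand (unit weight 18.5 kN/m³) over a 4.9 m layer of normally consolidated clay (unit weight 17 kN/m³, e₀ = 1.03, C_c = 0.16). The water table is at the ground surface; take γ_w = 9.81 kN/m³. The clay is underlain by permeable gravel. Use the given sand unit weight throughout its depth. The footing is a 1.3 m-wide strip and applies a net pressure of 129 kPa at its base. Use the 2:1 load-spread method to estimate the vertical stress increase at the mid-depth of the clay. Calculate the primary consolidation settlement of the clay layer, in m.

S_c ≈ 0.133 m

Mid-depth of clay below the ground surface: z = 1.2 + 4.9/2 = 3.65 m.
Total vertical stress at mid-clay: σ_v = 18.5×1.2 + 17×2.45 = 63.85 kPa.
Pore pressure: u = 9.81×(3.65 − 0) = 35.806 kPa.
Initial effective stress: σ'_0 = σ_v − u = 63.85 − 35.806 = 28.044 kPa.
Stress increase at mid-clay by the 2:1 spreading method:
Δσ = qB/(B+z) = 129×1.3/(1.3+3.65) = 33.879 kPa
Final effective stress: σ'_f = σ'_0 + Δσ = 28.044 + 33.879 = 61.923 kPa.
Normally consolidated clay, so the full stress increment lies on the virgin compression line:
S_c = C_c·H/(1+e₀)·log₁₀(σ'_f/σ'_0) = 0.16×4.9/(1+1.03)×log₁₀(61.923/28.044)
    = 0.38621 × 0.34401 = 0.1329 m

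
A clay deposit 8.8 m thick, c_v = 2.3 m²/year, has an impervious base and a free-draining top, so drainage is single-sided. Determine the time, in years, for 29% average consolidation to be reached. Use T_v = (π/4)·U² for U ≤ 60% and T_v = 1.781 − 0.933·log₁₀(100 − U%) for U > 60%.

Drainage path length: H_d = H = 8.8 m (single drainage).
U ≤ 60%: T_v = (π/4)·U² = (π/4)×0.29² = 0.066052.
t = T_v·H_d²/c_v = 0.066052×8.8²/2.3 = 2.224 years.

t ≈ 2.22 years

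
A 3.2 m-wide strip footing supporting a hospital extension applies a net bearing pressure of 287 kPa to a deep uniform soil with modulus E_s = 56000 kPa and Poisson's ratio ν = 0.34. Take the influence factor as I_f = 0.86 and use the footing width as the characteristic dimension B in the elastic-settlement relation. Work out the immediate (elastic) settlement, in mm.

Immediate (elastic) settlement: S_e = q·B·(1−ν²)/E_s · I_f.
S_e = 287 × 3.2 × (1 − 0.34²) / 56000 × 0.86
    = 287 × 3.2 × 0.8844 / 56000 × 0.86
    = 0.01247 m = 12.47 mm

S_e ≈ 12.5 mm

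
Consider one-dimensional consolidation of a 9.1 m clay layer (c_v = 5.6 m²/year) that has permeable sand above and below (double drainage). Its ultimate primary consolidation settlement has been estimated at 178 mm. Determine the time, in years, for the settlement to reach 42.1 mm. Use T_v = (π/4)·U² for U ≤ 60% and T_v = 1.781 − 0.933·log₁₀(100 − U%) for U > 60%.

t ≈ 0.162 years

Drainage path length: H_d = H/2 = 4.55 m (double drainage).
U = S(t)/S_ult = 42.1/178 = 0.2365.
U ≤ 60%: T_v = (π/4)·U² = (π/4)×0.23652² = 0.043935.
t = T_v·H_d²/c_v = 0.043935×4.55²/5.6 = 0.1624 years.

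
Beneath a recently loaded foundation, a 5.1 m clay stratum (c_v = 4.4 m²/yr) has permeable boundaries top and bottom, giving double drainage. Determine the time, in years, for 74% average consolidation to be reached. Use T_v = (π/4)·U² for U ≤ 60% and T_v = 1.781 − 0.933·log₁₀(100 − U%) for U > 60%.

Drainage path length: H_d = H/2 = 2.55 m (double drainage).
U > 60%: T_v = 1.781 − 0.933·log₁₀(100 − 74) = 0.46083.
t = T_v·H_d²/c_v = 0.46083×2.55²/4.4 = 0.681 years.

t ≈ 0.681 years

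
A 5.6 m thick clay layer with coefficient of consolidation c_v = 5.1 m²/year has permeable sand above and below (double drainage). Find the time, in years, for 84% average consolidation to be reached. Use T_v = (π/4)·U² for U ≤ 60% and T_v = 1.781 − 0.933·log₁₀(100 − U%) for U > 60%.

Drainage path length: H_d = H/2 = 2.8 m (double drainage).
U > 60%: T_v = 1.781 − 0.933·log₁₀(100 − 84) = 0.65756.
t = T_v·H_d²/c_v = 0.65756×2.8²/5.1 = 1.011 years.

t ≈ 1.01 years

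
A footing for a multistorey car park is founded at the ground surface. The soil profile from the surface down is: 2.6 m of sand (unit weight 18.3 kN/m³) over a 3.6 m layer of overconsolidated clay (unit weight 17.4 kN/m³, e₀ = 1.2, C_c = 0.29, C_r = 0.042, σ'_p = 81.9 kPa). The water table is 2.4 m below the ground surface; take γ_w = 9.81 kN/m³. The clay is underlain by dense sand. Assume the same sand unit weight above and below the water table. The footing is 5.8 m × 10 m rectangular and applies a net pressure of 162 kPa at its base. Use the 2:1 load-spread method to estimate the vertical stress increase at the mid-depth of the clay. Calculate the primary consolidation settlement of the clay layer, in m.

S_c ≈ 0.0939 m

Mid-depth of clay below the ground surface: z = 2.6 + 3.6/2 = 4.4 m.
Total vertical stress at mid-clay: σ_v = 18.3×2.6 + 17.4×1.8 = 78.9 kPa.
Pore pressure: u = 9.81×(4.4 − 2.4) = 19.62 kPa.
Initial effective stress: σ'_0 = σ_v − u = 78.9 − 19.62 = 59.28 kPa.
Stress increase at mid-clay by the 2:1 spreading method:
Δσ = qBL/((B+z)(L+z)) = 162×5.8×10/((5.8+4.4)(10+4.4)) = 63.971 kPa
Final effective stress: σ'_f = 59.28 + 63.971 = 123.25 kPa.
σ'_f = 123.25 > σ'_p = 81.9 kPa, so the stress path crosses the preconsolidation pressure — recompression up to σ'_p, then virgin compression beyond:
S_c = H/(1+e₀)·[C_r·log₁₀(σ'_p/σ'_0) + C_c·log₁₀(σ'_f/σ'_p)]
    = 3.6/2.2 × [0.042×log₁₀(81.9/59.28) + 0.29×log₁₀(123.25/81.9)]
    = 1.6364 × [0.0058958 + 0.051476] = 0.09388 m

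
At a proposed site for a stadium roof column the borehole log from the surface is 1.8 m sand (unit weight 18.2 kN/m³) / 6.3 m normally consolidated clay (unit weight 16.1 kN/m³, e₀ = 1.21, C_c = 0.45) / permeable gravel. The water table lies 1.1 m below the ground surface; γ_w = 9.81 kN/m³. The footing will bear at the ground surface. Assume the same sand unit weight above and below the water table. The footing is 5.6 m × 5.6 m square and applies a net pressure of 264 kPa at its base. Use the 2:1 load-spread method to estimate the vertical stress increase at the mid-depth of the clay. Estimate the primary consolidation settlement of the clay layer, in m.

Mid-depth of clay below the ground surface: z = 1.8 + 6.3/2 = 4.95 m.
Total vertical stress at mid-clay: σ_v = 18.2×1.8 + 16.1×3.15 = 83.475 kPa.
Pore pressure: u = 9.81×(4.95 − 1.1) = 37.769 kPa.
Initial effective stress: σ'_0 = σ_v − u = 83.475 − 37.769 = 45.706 kPa.
Stress increase at mid-clay by the 2:1 spreading method:
Δσ = qBL/((B+z)(L+z)) = 264×5.6×5.6/((5.6+4.95)(5.6+4.95)) = 74.383 kPa
Final effective stress: σ'_f = σ'_0 + Δσ = 45.706 + 74.383 = 120.09 kPa.
Normally consolidated clay, so the full stress increment lies on the virgin compression line:
S_c = C_c·H/(1+e₀)·log₁₀(σ'_f/σ'_0) = 0.45×6.3/(1+1.21)×log₁₀(120.09/45.706)
    = 1.2828 × 0.41953 = 0.5382 m

S_c ≈ 0.538 m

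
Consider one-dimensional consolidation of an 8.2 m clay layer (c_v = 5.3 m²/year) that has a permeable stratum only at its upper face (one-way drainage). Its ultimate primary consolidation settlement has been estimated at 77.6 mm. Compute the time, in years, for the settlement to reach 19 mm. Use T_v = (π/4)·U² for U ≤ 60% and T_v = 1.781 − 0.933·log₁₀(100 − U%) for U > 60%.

Drainage path length: H_d = H = 8.2 m (single drainage).
U = S(t)/S_ult = 19/77.6 = 0.2448.
U ≤ 60%: T_v = (π/4)·U² = (π/4)×0.24485² = 0.047084.
t = T_v·H_d²/c_v = 0.047084×8.2²/5.3 = 0.5973 years.

t ≈ 0.597 years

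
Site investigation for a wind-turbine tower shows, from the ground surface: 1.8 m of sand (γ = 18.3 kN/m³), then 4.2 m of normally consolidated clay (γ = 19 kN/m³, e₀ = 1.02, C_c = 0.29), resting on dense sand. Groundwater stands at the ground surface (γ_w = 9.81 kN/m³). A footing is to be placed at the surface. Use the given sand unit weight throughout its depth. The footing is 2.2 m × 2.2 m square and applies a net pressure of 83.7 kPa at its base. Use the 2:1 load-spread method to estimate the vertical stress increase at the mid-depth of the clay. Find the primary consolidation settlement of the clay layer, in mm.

Mid-depth of clay below the ground surface: z = 1.8 + 4.2/2 = 3.9 m.
Total vertical stress at mid-clay: σ_v = 18.3×1.8 + 19×2.1 = 72.84 kPa.
Pore pressure: u = 9.81×(3.9 − 0) = 38.259 kPa.
Initial effective stress: σ'_0 = σ_v − u = 72.84 − 38.259 = 34.581 kPa.
Stress increase at mid-clay by the 2:1 spreading method:
Δσ = qBL/((B+z)(L+z)) = 83.7×2.2×2.2/((2.2+3.9)(2.2+3.9)) = 10.887 kPa
Final effective stress: σ'_f = σ'_0 + Δσ = 34.581 + 10.887 = 45.468 kPa.
Normally consolidated clay, so the full stress increment lies on the virgin compression line:
S_c = C_c·H/(1+e₀)·log₁₀(σ'_f/σ'_0) = 0.29×4.2/(1+1.02)×log₁₀(45.468/34.581)
    = 0.60297 × 0.11887 = 0.07168 m

S_c ≈ 71.7 mm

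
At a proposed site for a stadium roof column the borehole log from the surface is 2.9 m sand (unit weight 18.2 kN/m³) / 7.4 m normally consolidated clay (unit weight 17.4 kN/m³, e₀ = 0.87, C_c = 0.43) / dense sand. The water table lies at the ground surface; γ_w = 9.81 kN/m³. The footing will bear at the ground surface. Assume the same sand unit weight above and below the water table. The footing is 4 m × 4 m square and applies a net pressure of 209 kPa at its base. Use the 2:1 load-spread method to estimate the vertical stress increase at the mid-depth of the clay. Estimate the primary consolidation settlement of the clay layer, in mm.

Mid-depth of clay below the ground surface: z = 2.9 + 7.4/2 = 6.6 m.
Total vertical stress at mid-clay: σ_v = 18.2×2.9 + 17.4×3.7 = 117.16 kPa.
Pore pressure: u = 9.81×(6.6 − 0) = 64.746 kPa.
Initial effective stress: σ'_0 = σ_v − u = 117.16 − 64.746 = 52.414 kPa.
Stress increase at mid-clay by the 2:1 spreading method:
Δσ = qBL/((B+z)(L+z)) = 209×4×4/((4+6.6)(4+6.6)) = 29.761 kPa
Final effective stress: σ'_f = σ'_0 + Δσ = 52.414 + 29.761 = 82.175 kPa.
Normally consolidated clay, so the full stress increment lies on the virgin compression line:
S_c = C_c·H/(1+e₀)·log₁₀(σ'_f/σ'_0) = 0.43×7.4/(1+0.87)×log₁₀(82.175/52.414)
    = 1.7016 × 0.19529 = 0.3323 m

S_c ≈ 332 mm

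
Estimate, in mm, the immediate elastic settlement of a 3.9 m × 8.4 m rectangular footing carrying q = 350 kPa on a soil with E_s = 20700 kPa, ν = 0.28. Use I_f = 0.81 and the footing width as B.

S_e ≈ 49.2 mm

Immediate (elastic) settlement: S_e = q·B·(1−ν²)/E_s · I_f.
S_e = 350 × 3.9 × (1 − 0.28²) / 20700 × 0.81
    = 350 × 3.9 × 0.9216 / 20700 × 0.81
    = 0.04923 m = 49.23 mm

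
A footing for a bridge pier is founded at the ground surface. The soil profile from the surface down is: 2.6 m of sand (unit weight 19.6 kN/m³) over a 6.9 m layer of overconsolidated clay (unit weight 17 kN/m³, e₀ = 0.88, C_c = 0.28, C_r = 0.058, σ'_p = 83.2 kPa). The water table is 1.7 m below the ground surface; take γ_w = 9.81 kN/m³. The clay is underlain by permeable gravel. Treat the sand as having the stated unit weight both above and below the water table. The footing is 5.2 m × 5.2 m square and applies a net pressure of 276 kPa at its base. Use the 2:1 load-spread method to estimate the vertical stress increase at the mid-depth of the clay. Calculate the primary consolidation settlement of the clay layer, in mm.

Mid-depth of clay below the ground surface: z = 2.6 + 6.9/2 = 6.05 m.
Total vertical stress at mid-clay: σ_v = 19.6×2.6 + 17×3.45 = 109.61 kPa.
Pore pressure: u = 9.81×(6.05 − 1.7) = 42.673 kPa.
Initial effective stress: σ'_0 = σ_v − u = 109.61 − 42.673 = 66.937 kPa.
Stress increase at mid-clay by the 2:1 spreading method:
Δσ = qBL/((B+z)(L+z)) = 276×5.2×5.2/((5.2+6.05)(5.2+6.05)) = 58.967 kPa
Final effective stress: σ'_f = 66.937 + 58.967 = 125.9 kPa.
σ'_f = 125.9 > σ'_p = 83.2 kPa, so the stress path crosses the preconsolidation pressure — recompression up to σ'_p, then virgin compression beyond:
S_c = H/(1+e₀)·[C_r·log₁₀(σ'_p/σ'_0) + C_c·log₁₀(σ'_f/σ'_p)]
    = 6.9/1.88 × [0.058×log₁₀(83.2/66.937) + 0.28×log₁₀(125.9/83.2)]
    = 3.6702 × [0.0054785 + 0.050373] = 0.205 m

S_c ≈ 205 mm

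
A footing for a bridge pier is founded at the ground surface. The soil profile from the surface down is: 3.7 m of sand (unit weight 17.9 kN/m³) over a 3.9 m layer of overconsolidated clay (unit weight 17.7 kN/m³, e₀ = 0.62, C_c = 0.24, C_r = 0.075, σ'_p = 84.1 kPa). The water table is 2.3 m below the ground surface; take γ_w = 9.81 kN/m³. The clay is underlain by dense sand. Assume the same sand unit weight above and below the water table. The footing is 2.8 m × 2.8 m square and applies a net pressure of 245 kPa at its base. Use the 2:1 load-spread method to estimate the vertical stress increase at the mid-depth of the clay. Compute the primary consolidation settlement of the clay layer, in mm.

S_c ≈ 46.8 mm

Mid-depth of clay below the ground surface: z = 3.7 + 3.9/2 = 5.65 m.
Total vertical stress at mid-clay: σ_v = 17.9×3.7 + 17.7×1.95 = 100.75 kPa.
Pore pressure: u = 9.81×(5.65 − 2.3) = 32.864 kPa.
Initial effective stress: σ'_0 = σ_v − u = 100.75 − 32.864 = 67.886 kPa.
Stress increase at mid-clay by the 2:1 spreading method:
Δσ = qBL/((B+z)(L+z)) = 245×2.8×2.8/((2.8+5.65)(2.8+5.65)) = 26.901 kPa
Final effective stress: σ'_f = 67.886 + 26.901 = 94.787 kPa.
σ'_f = 94.787 > σ'_p = 84.1 kPa, so the stress path crosses the preconsolidation pressure — recompression up to σ'_p, then virgin compression beyond:
S_c = H/(1+e₀)·[C_r·log₁₀(σ'_p/σ'_0) + C_c·log₁₀(σ'_f/σ'_p)]
    = 3.9/1.62 × [0.075×log₁₀(84.1/67.886) + 0.24×log₁₀(94.787/84.1)]
    = 2.4074 × [0.0069762 + 0.012469] = 0.04681 m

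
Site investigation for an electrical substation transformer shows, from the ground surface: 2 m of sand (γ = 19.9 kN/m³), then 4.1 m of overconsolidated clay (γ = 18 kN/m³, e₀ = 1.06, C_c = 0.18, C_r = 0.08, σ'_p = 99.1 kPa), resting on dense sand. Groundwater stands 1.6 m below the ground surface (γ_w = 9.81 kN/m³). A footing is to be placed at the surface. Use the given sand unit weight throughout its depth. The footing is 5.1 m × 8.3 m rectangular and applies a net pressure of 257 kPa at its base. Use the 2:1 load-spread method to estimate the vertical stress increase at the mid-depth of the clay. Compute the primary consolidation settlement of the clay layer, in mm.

Mid-depth of clay below the ground surface: z = 2 + 4.1/2 = 4.05 m.
Total vertical stress at mid-clay: σ_v = 19.9×2 + 18×2.05 = 76.7 kPa.
Pore pressure: u = 9.81×(4.05 − 1.6) = 24.035 kPa.
Initial effective stress: σ'_0 = σ_v − u = 76.7 − 24.035 = 52.665 kPa.
Stress increase at mid-clay by the 2:1 spreading method:
Δσ = qBL/((B+z)(L+z)) = 257×5.1×8.3/((5.1+4.05)(8.3+4.05)) = 96.271 kPa
Final effective stress: σ'_f = 52.665 + 96.271 = 148.94 kPa.
σ'_f = 148.94 > σ'_p = 99.1 kPa, so the stress path crosses the preconsolidation pressure — recompression up to σ'_p, then virgin compression beyond:
S_c = H/(1+e₀)·[C_r·log₁₀(σ'_p/σ'_0) + C_c·log₁₀(σ'_f/σ'_p)]
    = 4.1/2.06 × [0.08×log₁₀(99.1/52.665) + 0.18×log₁₀(148.94/99.1)]
    = 1.9903 × [0.021964 + 0.031849] = 0.1071 m

S_c ≈ 107 mm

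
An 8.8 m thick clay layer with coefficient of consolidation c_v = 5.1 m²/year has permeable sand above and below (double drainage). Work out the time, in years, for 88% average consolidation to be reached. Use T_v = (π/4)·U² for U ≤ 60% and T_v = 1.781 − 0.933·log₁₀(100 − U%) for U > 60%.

Drainage path length: H_d = H/2 = 4.4 m (double drainage).
U > 60%: T_v = 1.781 − 0.933·log₁₀(100 − 88) = 0.77412.
t = T_v·H_d²/c_v = 0.77412×4.4²/5.1 = 2.939 years.

t ≈ 2.94 years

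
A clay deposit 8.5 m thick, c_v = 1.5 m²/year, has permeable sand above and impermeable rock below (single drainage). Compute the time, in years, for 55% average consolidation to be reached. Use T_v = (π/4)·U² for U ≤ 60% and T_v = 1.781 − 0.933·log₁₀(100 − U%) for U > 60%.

t ≈ 11.4 years

Drainage path length: H_d = H = 8.5 m (single drainage).
U ≤ 60%: T_v = (π/4)·U² = (π/4)×0.55² = 0.23758.
t = T_v·H_d²/c_v = 0.23758×8.5²/1.5 = 11.44 years.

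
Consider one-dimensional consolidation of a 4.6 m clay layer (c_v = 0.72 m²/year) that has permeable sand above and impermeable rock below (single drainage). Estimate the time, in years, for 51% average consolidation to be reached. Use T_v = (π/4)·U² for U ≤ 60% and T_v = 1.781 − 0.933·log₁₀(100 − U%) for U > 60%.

Drainage path length: H_d = H = 4.6 m (single drainage).
U ≤ 60%: T_v = (π/4)·U² = (π/4)×0.51² = 0.20428.
t = T_v·H_d²/c_v = 0.20428×4.6²/0.72 = 6.004 years.

t ≈ 6 years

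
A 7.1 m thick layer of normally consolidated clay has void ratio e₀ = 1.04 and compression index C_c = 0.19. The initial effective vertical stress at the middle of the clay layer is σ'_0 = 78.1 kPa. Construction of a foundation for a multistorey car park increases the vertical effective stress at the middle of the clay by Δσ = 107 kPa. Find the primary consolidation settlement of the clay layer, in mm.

S_c ≈ 248 mm

Final effective stress: σ'_f = σ'_0 + Δσ = 78.1 + 107 = 185.1 kPa.
Normally consolidated clay, so the full stress increment lies on the virgin compression line:
S_c = C_c·H/(1+e₀)·log₁₀(σ'_f/σ'_0) = 0.19×7.1/(1+1.04)×log₁₀(185.1/78.1)
    = 0.66127 × 0.37476 = 0.2478 m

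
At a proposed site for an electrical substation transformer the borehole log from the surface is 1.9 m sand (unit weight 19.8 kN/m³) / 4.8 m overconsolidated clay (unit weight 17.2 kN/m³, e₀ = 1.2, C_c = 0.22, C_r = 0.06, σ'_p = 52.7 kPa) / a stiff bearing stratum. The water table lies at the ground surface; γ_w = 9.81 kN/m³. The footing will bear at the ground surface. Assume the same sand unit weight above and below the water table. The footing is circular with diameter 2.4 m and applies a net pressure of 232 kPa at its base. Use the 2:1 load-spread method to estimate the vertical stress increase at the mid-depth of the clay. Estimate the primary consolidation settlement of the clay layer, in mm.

S_c ≈ 69 mm

Mid-depth of clay below the ground surface: z = 1.9 + 4.8/2 = 4.3 m.
Total vertical stress at mid-clay: σ_v = 19.8×1.9 + 17.2×2.4 = 78.9 kPa.
Pore pressure: u = 9.81×(4.3 − 0) = 42.183 kPa.
Initial effective stress: σ'_0 = σ_v − u = 78.9 − 42.183 = 36.717 kPa.
Stress increase at mid-clay by the 2:1 spreading method:
Δσ ≈ qD²/(D+z)² = 232×2.4²/(2.4+4.3)² = 29.769 kPa
Final effective stress: σ'_f = 36.717 + 29.769 = 66.486 kPa.
σ'_f = 66.486 > σ'_p = 52.7 kPa, so the stress path crosses the preconsolidation pressure — recompression up to σ'_p, then virgin compression beyond:
S_c = H/(1+e₀)·[C_r·log₁₀(σ'_p/σ'_0) + C_c·log₁₀(σ'_f/σ'_p)]
    = 4.8/2.2 × [0.06×log₁₀(52.7/36.717) + 0.22×log₁₀(66.486/52.7)]
    = 2.1818 × [0.0094166 + 0.022202] = 0.06899 m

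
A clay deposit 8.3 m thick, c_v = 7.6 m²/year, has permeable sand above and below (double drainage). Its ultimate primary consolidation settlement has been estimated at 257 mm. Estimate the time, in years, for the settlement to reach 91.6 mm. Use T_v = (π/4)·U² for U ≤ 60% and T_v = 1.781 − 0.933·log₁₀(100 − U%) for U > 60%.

Drainage path length: H_d = H/2 = 4.15 m (double drainage).
U = S(t)/S_ult = 91.6/257 = 0.3564.
U ≤ 60%: T_v = (π/4)·U² = (π/4)×0.35642² = 0.099773.
t = T_v·H_d²/c_v = 0.099773×4.15²/7.6 = 0.2261 years.

t ≈ 0.226 years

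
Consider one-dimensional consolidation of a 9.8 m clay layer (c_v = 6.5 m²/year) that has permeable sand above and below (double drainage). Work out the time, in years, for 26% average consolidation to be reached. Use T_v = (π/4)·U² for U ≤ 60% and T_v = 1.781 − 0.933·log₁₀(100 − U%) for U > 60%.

Drainage path length: H_d = H/2 = 4.9 m (double drainage).
U ≤ 60%: T_v = (π/4)·U² = (π/4)×0.26² = 0.053093.
t = T_v·H_d²/c_v = 0.053093×4.9²/6.5 = 0.1961 years.

t ≈ 0.196 years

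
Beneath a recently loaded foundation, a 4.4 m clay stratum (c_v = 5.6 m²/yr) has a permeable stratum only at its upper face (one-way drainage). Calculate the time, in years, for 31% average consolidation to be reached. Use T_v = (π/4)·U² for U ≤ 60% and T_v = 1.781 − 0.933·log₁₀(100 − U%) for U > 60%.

t ≈ 0.261 years

Drainage path length: H_d = H = 4.4 m (single drainage).
U ≤ 60%: T_v = (π/4)·U² = (π/4)×0.31² = 0.075477.
t = T_v·H_d²/c_v = 0.075477×4.4²/5.6 = 0.2609 years.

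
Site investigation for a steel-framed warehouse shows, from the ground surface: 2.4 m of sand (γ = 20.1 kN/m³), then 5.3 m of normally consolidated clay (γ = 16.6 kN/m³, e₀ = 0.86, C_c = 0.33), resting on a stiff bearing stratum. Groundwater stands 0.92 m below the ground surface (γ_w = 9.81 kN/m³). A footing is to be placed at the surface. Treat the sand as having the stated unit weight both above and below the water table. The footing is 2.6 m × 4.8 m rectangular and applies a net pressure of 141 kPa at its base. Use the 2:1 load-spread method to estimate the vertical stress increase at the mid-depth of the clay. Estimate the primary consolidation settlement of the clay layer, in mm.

Mid-depth of clay below the ground surface: z = 2.4 + 5.3/2 = 5.05 m.
Total vertical stress at mid-clay: σ_v = 20.1×2.4 + 16.6×2.65 = 92.23 kPa.
Pore pressure: u = 9.81×(5.05 − 0.92) = 40.515 kPa.
Initial effective stress: σ'_0 = σ_v − u = 92.23 − 40.515 = 51.715 kPa.
Stress increase at mid-clay by the 2:1 spreading method:
Δσ = qBL/((B+z)(L+z)) = 141×2.6×4.8/((2.6+5.05)(4.8+5.05)) = 23.353 kPa
Final effective stress: σ'_f = σ'_0 + Δσ = 51.715 + 23.353 = 75.068 kPa.
Normally consolidated clay, so the full stress increment lies on the virgin compression line:
S_c = C_c·H/(1+e₀)·log₁₀(σ'_f/σ'_0) = 0.33×5.3/(1+0.86)×log₁₀(75.068/51.715)
    = 0.94032 × 0.16184 = 0.1522 m

S_c ≈ 152 mm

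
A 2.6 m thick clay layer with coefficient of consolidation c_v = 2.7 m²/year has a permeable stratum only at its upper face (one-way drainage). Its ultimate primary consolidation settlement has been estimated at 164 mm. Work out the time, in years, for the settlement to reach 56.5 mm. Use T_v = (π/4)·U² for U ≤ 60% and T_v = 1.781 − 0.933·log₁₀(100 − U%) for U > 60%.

Drainage path length: H_d = H = 2.6 m (single drainage).
U = S(t)/S_ult = 56.5/164 = 0.3445.
U ≤ 60%: T_v = (π/4)·U² = (π/4)×0.34451² = 0.093218.
t = T_v·H_d²/c_v = 0.093218×2.6²/2.7 = 0.2334 years.

t ≈ 0.233 years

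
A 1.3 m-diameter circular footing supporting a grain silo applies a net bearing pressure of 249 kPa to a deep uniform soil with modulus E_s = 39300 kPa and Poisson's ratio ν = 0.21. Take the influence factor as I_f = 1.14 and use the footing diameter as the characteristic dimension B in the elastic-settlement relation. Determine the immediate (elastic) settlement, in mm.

S_e ≈ 8.98 mm

Immediate (elastic) settlement: S_e = q·B·(1−ν²)/E_s · I_f.
S_e = 249 × 1.3 × (1 − 0.21²) / 39300 × 1.14
    = 249 × 1.3 × 0.9559 / 39300 × 1.14
    = 0.008976 m = 8.976 mm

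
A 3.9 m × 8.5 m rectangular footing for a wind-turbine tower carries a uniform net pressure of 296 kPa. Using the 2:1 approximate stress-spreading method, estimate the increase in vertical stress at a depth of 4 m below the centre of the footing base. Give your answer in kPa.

By the 2:1 method the load spreads at 1 horizontal : 2 vertical, so at depth z the loaded area has grown by z in each plan dimension:
Δσ = qBL/((B+z)(L+z)) = 296×3.9×8.5/((3.9+4)(8.5+4)) = 99.366 kPa

Δσ_z ≈ 99.4 kPa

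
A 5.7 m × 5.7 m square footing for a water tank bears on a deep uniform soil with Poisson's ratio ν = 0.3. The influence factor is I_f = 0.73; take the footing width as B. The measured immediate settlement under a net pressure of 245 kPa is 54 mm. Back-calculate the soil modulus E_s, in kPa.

S_e = q·B·(1−ν²)/E_s · I_f  ⇒  E_s = q·B·(1−ν²)·I_f / S_e.
E_s = 245 × 5.7 × 0.91 × 0.73 / 0.054 = 17180 kPa

E_s ≈ 17200 kPa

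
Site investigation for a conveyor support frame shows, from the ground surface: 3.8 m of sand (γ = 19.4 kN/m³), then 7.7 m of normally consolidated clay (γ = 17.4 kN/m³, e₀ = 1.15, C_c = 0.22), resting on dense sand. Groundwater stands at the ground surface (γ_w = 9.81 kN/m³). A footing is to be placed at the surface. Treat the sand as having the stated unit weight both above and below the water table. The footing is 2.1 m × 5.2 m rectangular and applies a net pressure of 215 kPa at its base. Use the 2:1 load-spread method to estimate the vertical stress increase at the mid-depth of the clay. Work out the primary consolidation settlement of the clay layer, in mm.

Mid-depth of clay below the ground surface: z = 3.8 + 7.7/2 = 7.65 m.
Total vertical stress at mid-clay: σ_v = 19.4×3.8 + 17.4×3.85 = 140.71 kPa.
Pore pressure: u = 9.81×(7.65 − 0) = 75.047 kPa.
Initial effective stress: σ'_0 = σ_v − u = 140.71 − 75.047 = 65.663 kPa.
Stress increase at mid-clay by the 2:1 spreading method:
Δσ = qBL/((B+z)(L+z)) = 215×2.1×5.2/((2.1+7.65)(5.2+7.65)) = 18.739 kPa
Final effective stress: σ'_f = σ'_0 + Δσ = 65.663 + 18.739 = 84.402 kPa.
Normally consolidated clay, so the full stress increment lies on the virgin compression line:
S_c = C_c·H/(1+e₀)·log₁₀(σ'_f/σ'_0) = 0.22×7.7/(1+1.15)×log₁₀(84.402/65.663)
    = 0.78791 × 0.10903 = 0.08591 m

S_c ≈ 85.9 mm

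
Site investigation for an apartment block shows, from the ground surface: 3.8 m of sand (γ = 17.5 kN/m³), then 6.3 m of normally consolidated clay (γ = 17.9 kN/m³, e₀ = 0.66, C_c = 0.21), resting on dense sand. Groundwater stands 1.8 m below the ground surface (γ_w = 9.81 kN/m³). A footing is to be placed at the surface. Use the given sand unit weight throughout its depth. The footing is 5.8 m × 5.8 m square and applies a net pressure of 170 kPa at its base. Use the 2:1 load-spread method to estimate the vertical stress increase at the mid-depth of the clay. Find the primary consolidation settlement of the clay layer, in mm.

Mid-depth of clay below the ground surface: z = 3.8 + 6.3/2 = 6.95 m.
Total vertical stress at mid-clay: σ_v = 17.5×3.8 + 17.9×3.15 = 122.88 kPa.
Pore pressure: u = 9.81×(6.95 − 1.8) = 50.522 kPa.
Initial effective stress: σ'_0 = σ_v − u = 122.88 − 50.522 = 72.358 kPa.
Stress increase at mid-clay by the 2:1 spreading method:
Δσ = qBL/((B+z)(L+z)) = 170×5.8×5.8/((5.8+6.95)(5.8+6.95)) = 35.179 kPa
Final effective stress: σ'_f = σ'_0 + Δσ = 72.358 + 35.179 = 107.54 kPa.
Normally consolidated clay, so the full stress increment lies on the virgin compression line:
S_c = C_c·H/(1+e₀)·log₁₀(σ'_f/σ'_0) = 0.21×6.3/(1+0.66)×log₁₀(107.54/72.358)
    = 0.79699 × 0.17208 = 0.1371 m

S_c ≈ 137 mm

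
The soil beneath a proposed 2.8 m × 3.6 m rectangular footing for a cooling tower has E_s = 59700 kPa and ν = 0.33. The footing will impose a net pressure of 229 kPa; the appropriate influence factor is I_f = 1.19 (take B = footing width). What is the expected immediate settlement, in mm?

S_e ≈ 11.4 mm

Immediate (elastic) settlement: S_e = q·B·(1−ν²)/E_s · I_f.
S_e = 229 × 2.8 × (1 − 0.33²) / 59700 × 1.19
    = 229 × 2.8 × 0.8911 / 59700 × 1.19
    = 0.01139 m = 11.39 mm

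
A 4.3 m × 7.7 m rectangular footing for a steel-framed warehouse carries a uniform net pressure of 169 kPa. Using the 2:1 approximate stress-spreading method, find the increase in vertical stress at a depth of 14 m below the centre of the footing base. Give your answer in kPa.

By the 2:1 method the load spreads at 1 horizontal : 2 vertical, so at depth z the loaded area has grown by z in each plan dimension:
Δσ = qBL/((B+z)(L+z)) = 169×4.3×7.7/((4.3+14)(7.7+14)) = 14.091 kPa

Δσ_z ≈ 14.1 kPa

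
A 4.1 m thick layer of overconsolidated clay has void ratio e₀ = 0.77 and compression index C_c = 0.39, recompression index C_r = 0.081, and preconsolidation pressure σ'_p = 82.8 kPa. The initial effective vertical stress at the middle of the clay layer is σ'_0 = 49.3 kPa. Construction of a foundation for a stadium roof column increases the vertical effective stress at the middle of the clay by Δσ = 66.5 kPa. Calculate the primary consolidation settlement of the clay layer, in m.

S_c ≈ 0.174 m

Final effective stress: σ'_f = 49.3 + 66.5 = 115.8 kPa.
σ'_f = 115.8 > σ'_p = 82.8 kPa, so the stress path crosses the preconsolidation pressure — recompression up to σ'_p, then virgin compression beyond:
S_c = H/(1+e₀)·[C_r·log₁₀(σ'_p/σ'_0) + C_c·log₁₀(σ'_f/σ'_p)]
    = 4.1/1.77 × [0.081×log₁₀(82.8/49.3) + 0.39×log₁₀(115.8/82.8)]
    = 2.3164 × [0.01824 + 0.056815] = 0.1739 m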